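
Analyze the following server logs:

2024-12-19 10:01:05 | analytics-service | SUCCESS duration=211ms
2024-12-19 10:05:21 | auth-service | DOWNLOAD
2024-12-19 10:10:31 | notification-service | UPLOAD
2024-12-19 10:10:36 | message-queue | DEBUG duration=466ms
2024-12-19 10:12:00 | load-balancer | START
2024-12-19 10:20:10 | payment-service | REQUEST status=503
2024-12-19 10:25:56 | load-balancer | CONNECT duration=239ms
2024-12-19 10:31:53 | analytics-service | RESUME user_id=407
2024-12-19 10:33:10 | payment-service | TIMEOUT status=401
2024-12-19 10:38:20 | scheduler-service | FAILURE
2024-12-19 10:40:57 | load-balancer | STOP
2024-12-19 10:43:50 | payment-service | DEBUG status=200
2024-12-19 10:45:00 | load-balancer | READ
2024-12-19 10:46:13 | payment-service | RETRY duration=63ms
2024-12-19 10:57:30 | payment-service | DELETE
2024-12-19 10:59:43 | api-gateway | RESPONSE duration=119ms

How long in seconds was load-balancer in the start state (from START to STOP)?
1737

To calculate state duration:

1. Find START event for load-balancer: 2024-12-19 10:12:00
2. Find STOP event for load-balancer: 2024-12-19 10:40:57
3. Calculate duration: 2024-12-19 10:40:57 - 2024-12-19 10:12:00 = 1737 seconds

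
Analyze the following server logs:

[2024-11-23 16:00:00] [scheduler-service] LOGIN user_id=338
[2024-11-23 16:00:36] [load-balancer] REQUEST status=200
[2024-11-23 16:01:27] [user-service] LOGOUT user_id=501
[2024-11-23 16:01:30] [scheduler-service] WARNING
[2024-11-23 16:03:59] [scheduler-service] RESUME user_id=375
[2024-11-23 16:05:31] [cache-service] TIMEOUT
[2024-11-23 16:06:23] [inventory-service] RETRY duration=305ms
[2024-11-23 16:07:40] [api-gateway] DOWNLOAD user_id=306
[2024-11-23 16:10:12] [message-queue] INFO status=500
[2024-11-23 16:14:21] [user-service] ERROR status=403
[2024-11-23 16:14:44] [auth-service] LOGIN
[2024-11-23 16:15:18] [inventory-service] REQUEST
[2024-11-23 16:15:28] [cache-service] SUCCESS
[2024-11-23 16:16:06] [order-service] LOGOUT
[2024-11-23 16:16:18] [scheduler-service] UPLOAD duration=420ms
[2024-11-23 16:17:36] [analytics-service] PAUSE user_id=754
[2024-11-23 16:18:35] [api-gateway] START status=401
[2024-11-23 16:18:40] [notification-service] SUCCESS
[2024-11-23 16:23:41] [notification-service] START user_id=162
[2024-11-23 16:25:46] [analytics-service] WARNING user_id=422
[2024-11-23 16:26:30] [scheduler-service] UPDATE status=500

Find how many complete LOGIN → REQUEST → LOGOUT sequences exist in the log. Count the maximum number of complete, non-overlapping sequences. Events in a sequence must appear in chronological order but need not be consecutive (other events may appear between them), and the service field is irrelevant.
2

To count sequences:

1. Look for pattern: LOGIN → REQUEST → LOGOUT
2. Greedily scan the log in chronological order, matching each sequence element in turn (ignoring service)
3. Each time the full pattern completes, increment the count and restart matching from the next event
4. Complete non-overlapping sequences found: 2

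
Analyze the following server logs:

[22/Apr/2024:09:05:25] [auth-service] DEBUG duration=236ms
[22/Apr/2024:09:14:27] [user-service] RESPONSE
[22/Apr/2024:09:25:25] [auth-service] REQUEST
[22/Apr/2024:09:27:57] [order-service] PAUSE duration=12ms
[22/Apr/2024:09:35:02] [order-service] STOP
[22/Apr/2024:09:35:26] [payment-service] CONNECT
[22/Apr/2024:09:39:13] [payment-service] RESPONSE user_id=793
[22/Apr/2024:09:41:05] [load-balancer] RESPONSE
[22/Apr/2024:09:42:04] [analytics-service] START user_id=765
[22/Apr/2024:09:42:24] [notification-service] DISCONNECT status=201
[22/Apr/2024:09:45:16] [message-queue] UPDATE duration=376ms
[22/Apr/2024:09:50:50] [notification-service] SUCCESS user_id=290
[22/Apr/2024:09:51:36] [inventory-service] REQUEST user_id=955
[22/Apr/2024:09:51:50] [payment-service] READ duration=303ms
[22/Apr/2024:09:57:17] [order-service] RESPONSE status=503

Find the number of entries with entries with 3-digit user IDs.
4

To find matching entries:

1. Pattern to match: entries with 3-digit user IDs
2. Scan each log entry for the pattern
3. Count matches: 4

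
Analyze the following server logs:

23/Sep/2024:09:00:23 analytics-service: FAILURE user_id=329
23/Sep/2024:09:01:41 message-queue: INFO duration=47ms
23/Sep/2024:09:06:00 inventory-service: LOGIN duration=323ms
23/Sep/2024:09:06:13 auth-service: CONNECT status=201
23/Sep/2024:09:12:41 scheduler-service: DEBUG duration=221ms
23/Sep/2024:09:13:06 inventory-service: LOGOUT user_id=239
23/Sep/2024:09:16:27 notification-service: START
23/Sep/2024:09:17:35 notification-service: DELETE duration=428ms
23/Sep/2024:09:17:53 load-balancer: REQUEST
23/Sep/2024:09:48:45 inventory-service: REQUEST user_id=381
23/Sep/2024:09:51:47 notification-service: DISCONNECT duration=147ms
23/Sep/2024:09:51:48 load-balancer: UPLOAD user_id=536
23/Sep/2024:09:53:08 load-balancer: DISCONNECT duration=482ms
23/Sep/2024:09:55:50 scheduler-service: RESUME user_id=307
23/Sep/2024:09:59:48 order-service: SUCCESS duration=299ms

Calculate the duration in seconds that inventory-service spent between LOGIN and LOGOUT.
426

To calculate state duration:

1. Find LOGIN event for inventory-service: 23/Sep/2024:09:06:00
2. Find LOGOUT event for inventory-service: 23/Sep/2024:09:13:06
3. Calculate duration: 23/Sep/2024:09:13:06 - 23/Sep/2024:09:06:00 = 426 seconds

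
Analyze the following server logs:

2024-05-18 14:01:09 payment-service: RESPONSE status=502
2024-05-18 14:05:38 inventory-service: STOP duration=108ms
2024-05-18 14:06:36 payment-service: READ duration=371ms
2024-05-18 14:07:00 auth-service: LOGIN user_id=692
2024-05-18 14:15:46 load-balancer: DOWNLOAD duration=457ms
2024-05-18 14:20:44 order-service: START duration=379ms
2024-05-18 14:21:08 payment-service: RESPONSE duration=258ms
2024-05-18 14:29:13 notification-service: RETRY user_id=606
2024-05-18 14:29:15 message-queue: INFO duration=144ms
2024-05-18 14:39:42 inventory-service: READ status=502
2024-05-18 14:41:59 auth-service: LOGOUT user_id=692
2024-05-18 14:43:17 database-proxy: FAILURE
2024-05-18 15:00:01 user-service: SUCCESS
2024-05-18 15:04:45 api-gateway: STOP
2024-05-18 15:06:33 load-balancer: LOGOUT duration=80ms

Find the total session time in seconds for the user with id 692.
2099

To calculate session duration:

1. Find LOGIN event for user_id=692: 2024-05-18 14:07:00
2. Find LOGOUT event for user_id=692: 2024-05-18 14:41:59
3. Session duration: 2024-05-18 14:41:59 - 2024-05-18 14:07:00 = 2099 seconds (34 minutes)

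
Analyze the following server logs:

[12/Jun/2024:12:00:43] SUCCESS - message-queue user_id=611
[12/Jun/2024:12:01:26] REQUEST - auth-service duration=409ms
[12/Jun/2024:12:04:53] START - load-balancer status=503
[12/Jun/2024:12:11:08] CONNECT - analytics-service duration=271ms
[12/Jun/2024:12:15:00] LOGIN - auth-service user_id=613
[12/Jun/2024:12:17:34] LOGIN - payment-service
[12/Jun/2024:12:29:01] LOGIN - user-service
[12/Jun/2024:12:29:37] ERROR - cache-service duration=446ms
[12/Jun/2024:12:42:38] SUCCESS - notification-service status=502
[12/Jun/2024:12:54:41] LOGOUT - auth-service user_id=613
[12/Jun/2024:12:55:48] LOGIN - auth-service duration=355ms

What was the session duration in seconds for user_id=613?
2381

To calculate session duration:

1. Find LOGIN event for user_id=613: 12/Jun/2024:12:15:00
2. Find LOGOUT event for user_id=613: 12/Jun/2024:12:54:41
3. Session duration: 12/Jun/2024:12:54:41 - 12/Jun/2024:12:15:00 = 2381 seconds (39 minutes)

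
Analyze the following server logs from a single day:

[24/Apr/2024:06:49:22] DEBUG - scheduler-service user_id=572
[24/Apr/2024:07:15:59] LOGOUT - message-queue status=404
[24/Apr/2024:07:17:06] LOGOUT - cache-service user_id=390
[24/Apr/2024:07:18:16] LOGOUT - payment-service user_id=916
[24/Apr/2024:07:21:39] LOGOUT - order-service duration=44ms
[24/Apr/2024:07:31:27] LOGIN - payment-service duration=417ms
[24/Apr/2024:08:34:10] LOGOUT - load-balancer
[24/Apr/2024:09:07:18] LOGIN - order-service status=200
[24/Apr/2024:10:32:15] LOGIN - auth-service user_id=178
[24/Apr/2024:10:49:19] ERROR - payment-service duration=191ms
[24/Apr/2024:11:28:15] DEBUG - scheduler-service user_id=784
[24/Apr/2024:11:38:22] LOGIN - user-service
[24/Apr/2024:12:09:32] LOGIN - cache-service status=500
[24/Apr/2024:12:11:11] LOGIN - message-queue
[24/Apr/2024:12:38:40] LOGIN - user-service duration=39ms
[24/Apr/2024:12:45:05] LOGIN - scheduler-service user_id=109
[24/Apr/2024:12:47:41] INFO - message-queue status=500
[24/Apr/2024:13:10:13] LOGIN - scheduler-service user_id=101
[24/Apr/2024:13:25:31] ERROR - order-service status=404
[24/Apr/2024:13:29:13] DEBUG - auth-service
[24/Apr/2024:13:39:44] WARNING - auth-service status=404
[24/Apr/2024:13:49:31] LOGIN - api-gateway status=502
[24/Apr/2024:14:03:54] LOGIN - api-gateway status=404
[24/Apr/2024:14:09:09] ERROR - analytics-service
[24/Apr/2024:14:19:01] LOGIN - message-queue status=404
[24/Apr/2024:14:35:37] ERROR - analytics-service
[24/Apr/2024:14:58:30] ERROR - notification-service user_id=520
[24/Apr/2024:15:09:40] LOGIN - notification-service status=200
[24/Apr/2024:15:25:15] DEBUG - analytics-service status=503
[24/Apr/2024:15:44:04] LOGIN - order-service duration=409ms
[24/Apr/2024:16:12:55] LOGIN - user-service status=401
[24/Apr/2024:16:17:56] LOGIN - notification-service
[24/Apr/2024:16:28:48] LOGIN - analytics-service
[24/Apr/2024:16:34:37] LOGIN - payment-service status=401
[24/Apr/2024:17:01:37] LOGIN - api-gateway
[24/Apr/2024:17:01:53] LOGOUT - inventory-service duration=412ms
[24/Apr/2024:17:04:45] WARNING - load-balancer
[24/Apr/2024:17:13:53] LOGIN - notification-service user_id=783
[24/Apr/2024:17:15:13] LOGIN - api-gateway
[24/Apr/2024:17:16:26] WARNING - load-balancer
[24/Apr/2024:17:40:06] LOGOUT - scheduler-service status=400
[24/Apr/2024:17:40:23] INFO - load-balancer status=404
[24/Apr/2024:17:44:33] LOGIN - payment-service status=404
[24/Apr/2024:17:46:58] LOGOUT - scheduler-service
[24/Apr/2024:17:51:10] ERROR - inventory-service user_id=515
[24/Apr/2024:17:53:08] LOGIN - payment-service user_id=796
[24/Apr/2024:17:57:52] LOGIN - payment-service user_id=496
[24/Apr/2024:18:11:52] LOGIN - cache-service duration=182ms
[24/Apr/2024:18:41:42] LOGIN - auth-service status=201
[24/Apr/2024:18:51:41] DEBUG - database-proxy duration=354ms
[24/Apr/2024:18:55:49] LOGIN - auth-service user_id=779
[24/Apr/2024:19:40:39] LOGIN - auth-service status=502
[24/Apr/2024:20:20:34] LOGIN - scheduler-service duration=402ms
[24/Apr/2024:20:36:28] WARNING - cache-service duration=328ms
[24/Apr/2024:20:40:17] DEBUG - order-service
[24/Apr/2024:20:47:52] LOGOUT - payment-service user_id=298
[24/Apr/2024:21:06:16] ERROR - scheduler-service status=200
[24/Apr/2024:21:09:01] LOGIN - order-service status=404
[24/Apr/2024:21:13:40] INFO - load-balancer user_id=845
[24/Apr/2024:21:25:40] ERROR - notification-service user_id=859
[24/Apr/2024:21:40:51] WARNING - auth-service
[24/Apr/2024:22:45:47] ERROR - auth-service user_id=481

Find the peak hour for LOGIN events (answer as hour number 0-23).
17

To find the peak hour:

1. Group all LOGIN events by hour
2. Count events in each hour
3. Find hour with maximum count
4. Peak hour: 17 (with 6 events)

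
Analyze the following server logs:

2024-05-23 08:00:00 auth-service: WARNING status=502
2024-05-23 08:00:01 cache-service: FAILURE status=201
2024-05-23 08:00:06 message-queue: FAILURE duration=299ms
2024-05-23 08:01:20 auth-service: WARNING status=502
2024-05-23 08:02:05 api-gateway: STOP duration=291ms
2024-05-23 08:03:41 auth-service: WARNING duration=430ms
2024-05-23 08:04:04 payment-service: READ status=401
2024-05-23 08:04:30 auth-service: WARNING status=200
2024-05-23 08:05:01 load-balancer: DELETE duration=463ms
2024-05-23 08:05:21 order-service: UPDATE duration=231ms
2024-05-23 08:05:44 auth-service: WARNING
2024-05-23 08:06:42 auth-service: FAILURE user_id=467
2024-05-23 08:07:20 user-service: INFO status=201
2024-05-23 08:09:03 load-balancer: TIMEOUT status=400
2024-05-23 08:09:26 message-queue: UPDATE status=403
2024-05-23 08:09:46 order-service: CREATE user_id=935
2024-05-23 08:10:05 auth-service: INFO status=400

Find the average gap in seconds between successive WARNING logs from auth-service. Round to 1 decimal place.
86.0

To calculate average interval:

1. Find all WARNING events for auth-service in order
2. Calculate time gaps between consecutive events
3. Compute mean of gaps: 344 / 4 = 86.0 seconds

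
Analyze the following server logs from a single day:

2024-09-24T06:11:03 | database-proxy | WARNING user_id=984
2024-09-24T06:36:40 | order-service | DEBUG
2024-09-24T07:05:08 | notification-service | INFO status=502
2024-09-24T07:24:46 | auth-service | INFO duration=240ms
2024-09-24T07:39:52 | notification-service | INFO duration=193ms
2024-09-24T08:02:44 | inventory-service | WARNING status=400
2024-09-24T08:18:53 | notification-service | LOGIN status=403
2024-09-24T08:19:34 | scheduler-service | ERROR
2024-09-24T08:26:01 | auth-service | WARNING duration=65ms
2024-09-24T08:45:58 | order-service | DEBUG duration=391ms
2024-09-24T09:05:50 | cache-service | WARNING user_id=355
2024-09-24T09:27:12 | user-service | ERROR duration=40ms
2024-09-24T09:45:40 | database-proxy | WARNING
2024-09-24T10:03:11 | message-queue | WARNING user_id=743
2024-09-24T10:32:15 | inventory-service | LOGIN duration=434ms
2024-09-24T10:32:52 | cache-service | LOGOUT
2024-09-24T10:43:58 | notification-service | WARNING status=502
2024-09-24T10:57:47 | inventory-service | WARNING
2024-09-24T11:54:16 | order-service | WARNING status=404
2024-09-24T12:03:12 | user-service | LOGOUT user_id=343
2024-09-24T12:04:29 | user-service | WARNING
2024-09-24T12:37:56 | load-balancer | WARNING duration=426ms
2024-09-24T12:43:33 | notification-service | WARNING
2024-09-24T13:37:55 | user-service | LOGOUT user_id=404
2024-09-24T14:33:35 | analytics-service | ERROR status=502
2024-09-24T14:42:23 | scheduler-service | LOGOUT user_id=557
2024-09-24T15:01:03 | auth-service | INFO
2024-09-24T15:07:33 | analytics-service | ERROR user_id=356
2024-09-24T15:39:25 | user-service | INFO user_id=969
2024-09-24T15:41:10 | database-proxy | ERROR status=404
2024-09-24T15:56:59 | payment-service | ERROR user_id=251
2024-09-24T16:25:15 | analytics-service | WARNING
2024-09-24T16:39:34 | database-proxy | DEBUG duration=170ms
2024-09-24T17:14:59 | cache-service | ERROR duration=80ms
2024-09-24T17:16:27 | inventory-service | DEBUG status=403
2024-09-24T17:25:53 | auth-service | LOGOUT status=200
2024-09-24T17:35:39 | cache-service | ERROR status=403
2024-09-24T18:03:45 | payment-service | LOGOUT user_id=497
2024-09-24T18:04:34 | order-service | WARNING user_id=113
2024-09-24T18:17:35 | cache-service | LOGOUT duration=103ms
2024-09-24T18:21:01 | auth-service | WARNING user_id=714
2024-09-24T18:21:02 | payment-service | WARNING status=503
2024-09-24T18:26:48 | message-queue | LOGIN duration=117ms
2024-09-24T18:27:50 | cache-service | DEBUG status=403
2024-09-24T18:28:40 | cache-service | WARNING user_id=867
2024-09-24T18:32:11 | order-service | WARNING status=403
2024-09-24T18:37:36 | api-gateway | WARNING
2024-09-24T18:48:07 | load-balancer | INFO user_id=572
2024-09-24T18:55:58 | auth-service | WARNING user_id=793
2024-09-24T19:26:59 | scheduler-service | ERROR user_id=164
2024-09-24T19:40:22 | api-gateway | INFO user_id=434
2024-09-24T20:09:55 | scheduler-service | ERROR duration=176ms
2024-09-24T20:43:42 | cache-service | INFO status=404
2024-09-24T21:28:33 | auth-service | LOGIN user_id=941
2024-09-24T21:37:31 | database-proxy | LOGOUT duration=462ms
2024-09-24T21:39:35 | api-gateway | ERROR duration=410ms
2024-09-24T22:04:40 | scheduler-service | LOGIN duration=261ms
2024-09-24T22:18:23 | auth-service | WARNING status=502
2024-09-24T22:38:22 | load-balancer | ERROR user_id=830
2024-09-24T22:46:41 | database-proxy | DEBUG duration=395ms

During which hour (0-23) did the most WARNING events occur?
18

To find the peak hour:

1. Group all WARNING events by hour
2. Count events in each hour
3. Find hour with maximum count
4. Peak hour: 18 (with 7 events)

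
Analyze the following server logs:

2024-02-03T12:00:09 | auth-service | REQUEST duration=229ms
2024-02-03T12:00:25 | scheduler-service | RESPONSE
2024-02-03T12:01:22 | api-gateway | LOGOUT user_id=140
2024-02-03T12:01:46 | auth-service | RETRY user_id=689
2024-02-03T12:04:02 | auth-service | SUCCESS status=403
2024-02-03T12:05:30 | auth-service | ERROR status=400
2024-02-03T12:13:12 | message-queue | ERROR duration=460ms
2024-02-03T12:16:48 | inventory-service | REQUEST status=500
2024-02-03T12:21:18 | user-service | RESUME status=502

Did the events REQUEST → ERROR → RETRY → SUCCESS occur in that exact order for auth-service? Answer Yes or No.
No

To verify sequence order:

1. Find all events in sequence REQUEST → ERROR → RETRY → SUCCESS for auth-service
2. Extract their timestamps
3. Check if timestamps are in ascending order
4. Result: No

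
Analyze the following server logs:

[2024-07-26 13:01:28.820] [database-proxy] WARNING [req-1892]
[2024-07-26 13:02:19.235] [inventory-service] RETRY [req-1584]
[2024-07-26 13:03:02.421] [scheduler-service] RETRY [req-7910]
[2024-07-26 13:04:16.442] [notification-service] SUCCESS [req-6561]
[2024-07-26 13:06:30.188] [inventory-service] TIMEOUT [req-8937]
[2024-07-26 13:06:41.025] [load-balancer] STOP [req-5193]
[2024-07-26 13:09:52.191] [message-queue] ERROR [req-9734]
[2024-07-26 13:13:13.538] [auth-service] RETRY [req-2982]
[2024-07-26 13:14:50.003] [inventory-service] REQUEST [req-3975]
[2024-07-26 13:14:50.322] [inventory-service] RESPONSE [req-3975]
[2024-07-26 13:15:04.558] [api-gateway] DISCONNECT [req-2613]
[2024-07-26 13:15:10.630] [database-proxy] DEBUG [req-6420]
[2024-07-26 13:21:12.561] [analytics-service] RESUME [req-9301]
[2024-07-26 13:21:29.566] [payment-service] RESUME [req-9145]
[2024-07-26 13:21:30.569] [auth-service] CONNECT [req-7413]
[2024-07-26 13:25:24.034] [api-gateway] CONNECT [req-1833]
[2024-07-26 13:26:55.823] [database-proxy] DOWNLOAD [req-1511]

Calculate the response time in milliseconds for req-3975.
319

To calculate latency:

1. Find REQUEST with id req-3975: 2024-07-26 13:14:50.003
2. Find RESPONSE with id req-3975: 2024-07-26 13:14:50.322
3. Latency: 2024-07-26 13:14:50.322 - 2024-07-26 13:14:50.003 = 319ms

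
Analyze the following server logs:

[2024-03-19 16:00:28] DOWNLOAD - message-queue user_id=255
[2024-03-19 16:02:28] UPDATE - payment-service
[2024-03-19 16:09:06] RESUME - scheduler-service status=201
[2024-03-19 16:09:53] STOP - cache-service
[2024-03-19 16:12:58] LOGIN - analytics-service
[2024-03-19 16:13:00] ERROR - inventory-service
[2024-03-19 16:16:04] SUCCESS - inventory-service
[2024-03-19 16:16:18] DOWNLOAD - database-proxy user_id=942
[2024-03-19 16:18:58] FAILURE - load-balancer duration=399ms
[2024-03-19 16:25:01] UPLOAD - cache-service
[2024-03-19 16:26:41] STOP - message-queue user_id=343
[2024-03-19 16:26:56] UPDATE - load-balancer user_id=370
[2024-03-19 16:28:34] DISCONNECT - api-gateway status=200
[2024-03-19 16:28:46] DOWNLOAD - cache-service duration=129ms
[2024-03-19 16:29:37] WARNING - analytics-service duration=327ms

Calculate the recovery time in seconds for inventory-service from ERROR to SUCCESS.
184

To calculate recovery time:

1. Find ERROR event for inventory-service: 2024-03-19 16:13:00
2. Find next SUCCESS event for inventory-service: 2024-03-19 16:16:04
3. Recovery time: 2024-03-19 16:16:04 - 2024-03-19 16:13:00 = 184 seconds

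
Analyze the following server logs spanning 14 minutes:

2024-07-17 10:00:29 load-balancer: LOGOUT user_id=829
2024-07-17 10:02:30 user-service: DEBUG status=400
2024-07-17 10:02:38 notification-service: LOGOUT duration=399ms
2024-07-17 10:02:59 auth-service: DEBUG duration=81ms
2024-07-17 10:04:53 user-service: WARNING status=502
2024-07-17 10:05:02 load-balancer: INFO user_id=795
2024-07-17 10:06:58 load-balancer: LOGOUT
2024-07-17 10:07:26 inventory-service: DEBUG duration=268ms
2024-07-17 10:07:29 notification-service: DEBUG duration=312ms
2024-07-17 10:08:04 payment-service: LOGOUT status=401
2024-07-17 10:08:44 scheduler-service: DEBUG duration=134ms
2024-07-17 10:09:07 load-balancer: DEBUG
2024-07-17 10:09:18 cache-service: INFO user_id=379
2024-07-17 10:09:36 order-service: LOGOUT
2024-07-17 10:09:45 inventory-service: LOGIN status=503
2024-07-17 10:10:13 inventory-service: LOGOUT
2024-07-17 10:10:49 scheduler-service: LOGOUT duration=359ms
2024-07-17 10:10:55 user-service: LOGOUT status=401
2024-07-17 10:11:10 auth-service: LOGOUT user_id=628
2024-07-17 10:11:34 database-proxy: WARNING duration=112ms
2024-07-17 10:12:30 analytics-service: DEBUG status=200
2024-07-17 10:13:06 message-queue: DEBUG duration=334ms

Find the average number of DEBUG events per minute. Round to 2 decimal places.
0.57

To calculate the rate:

1. Count total DEBUG events: 8
2. Total time period: 14 minutes
3. Rate = 8 / 14 = 0.57 events per minute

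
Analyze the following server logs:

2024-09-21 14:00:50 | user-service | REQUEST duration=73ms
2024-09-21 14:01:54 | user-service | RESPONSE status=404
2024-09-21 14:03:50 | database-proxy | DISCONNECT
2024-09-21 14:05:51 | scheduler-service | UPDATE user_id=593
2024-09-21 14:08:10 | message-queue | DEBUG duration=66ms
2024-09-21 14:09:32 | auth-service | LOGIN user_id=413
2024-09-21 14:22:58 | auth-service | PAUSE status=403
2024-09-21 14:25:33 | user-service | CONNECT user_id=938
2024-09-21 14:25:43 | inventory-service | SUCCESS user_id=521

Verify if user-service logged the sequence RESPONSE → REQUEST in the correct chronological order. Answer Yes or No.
No

To verify sequence order:

1. Find all events in sequence RESPONSE → REQUEST for user-service
2. Extract their timestamps
3. Check if timestamps are in ascending order
4. Result: No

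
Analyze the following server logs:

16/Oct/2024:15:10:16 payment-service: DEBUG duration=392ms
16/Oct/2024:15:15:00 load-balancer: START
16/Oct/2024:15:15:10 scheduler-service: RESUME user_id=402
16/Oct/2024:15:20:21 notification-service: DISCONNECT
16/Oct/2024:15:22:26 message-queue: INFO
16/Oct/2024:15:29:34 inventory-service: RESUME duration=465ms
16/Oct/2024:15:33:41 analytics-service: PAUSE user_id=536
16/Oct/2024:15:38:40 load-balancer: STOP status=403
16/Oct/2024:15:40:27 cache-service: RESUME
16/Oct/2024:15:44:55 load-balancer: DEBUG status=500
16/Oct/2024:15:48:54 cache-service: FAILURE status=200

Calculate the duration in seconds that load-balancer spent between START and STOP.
1420

To calculate state duration:

1. Find START event for load-balancer: 16/Oct/2024:15:15:00
2. Find STOP event for load-balancer: 16/Oct/2024:15:38:40
3. Calculate duration: 16/Oct/2024:15:38:40 - 16/Oct/2024:15:15:00 = 1420 seconds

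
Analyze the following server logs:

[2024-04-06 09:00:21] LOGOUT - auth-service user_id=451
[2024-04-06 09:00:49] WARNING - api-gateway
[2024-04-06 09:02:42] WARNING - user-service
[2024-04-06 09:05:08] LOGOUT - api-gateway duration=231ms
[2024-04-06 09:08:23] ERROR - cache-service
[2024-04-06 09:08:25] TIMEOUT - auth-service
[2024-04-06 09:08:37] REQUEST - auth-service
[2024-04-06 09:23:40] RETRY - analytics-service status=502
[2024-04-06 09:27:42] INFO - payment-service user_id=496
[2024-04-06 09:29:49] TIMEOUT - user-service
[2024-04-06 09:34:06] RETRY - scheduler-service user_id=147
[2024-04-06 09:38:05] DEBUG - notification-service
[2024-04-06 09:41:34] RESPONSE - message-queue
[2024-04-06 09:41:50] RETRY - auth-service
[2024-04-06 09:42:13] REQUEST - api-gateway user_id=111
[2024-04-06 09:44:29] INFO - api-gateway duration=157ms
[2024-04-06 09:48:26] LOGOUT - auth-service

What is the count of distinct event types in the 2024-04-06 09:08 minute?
3

To count unique event types:

1. Filter events in the minute starting at 2024-04-06 09:08
2. Extract event types from matching entries
3. Count unique types: 3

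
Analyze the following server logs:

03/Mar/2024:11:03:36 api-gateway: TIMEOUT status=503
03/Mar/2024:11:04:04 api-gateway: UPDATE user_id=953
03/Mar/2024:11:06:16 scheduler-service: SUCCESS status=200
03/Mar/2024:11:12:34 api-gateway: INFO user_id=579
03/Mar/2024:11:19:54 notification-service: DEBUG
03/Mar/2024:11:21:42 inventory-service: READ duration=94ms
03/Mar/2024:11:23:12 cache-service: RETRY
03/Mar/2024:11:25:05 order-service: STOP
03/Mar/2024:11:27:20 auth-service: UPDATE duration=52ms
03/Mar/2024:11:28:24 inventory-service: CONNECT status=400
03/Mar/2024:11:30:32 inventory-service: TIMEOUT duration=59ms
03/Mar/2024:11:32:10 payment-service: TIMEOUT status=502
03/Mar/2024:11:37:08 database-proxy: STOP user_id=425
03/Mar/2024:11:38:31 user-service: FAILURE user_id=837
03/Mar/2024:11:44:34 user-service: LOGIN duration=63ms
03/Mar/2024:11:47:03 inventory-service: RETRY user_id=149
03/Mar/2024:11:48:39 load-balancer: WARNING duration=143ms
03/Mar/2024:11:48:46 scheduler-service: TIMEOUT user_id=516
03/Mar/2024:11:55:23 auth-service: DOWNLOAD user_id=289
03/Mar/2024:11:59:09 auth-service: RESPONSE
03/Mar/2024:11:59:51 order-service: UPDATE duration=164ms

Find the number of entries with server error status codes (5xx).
2

To find matching entries:

1. Pattern to match: server error status codes (5xx)
2. Scan each log entry for the pattern
3. Count matches: 2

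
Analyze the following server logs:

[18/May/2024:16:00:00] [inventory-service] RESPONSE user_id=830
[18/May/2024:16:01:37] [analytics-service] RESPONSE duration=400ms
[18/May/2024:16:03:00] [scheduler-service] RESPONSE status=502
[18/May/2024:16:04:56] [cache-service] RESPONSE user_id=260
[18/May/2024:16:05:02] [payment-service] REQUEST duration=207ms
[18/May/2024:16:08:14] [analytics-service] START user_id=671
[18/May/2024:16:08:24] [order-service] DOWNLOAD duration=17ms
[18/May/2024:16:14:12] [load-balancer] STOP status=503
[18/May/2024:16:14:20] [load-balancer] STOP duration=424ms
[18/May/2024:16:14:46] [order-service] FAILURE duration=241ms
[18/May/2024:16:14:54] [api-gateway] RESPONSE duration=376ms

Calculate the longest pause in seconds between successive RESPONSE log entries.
598

To find the longest gap:

1. Extract all RESPONSE events in chronological order
2. Calculate time differences between consecutive events
3. Find the maximum difference
4. Longest gap: 598 seconds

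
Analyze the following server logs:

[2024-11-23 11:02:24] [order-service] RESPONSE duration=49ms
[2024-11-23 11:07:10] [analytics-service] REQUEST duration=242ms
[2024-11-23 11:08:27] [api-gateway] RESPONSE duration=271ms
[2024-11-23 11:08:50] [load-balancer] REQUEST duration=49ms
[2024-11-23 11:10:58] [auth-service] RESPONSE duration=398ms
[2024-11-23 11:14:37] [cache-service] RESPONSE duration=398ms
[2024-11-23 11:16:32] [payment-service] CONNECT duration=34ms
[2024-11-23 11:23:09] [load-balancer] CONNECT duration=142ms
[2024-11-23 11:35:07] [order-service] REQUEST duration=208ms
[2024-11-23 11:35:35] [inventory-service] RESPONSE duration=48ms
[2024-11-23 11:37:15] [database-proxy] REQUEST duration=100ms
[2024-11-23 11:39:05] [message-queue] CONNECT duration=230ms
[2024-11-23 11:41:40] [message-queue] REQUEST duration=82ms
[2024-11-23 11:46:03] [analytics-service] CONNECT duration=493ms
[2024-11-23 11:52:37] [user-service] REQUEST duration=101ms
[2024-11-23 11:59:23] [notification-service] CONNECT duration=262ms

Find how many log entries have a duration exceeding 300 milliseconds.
3

To count timeouts:

1. Threshold: 300ms
2. Extract duration from each log entry
3. Count entries where duration > 300
4. Timeout count: 3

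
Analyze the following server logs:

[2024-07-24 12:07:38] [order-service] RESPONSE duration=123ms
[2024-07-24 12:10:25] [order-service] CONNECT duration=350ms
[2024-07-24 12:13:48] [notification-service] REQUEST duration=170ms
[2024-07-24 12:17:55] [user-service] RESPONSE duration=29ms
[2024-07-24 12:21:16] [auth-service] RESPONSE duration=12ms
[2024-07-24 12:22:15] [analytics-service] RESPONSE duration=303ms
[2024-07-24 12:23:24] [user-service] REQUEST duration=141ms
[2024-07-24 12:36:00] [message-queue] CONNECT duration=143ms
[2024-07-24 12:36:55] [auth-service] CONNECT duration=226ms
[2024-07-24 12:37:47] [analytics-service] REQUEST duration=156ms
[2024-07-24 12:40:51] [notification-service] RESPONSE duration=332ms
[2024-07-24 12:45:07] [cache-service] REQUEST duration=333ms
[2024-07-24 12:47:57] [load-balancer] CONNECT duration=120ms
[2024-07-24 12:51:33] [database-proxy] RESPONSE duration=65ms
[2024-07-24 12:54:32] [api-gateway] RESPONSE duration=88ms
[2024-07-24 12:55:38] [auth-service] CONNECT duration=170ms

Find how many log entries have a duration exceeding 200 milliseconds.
5

To count timeouts:

1. Threshold: 200ms
2. Extract duration from each log entry
3. Count entries where duration > 200
4. Timeout count: 5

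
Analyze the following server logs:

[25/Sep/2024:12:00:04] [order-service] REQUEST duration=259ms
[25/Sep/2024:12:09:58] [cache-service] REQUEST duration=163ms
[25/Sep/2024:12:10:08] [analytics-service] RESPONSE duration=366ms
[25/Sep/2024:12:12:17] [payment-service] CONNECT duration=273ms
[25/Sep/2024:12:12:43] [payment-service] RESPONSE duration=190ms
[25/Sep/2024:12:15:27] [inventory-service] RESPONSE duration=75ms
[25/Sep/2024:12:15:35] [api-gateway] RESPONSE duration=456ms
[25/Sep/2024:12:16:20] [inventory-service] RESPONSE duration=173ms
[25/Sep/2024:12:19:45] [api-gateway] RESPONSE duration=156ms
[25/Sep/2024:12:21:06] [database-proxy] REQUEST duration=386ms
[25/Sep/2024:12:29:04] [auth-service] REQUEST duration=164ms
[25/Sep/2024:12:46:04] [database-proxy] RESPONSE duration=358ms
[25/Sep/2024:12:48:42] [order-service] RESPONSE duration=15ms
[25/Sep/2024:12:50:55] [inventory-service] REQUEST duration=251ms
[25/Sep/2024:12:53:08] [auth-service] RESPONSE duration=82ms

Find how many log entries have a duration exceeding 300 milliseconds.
4

To count timeouts:

1. Threshold: 300ms
2. Extract duration from each log entry
3. Count entries where duration > 300
4. Timeout count: 4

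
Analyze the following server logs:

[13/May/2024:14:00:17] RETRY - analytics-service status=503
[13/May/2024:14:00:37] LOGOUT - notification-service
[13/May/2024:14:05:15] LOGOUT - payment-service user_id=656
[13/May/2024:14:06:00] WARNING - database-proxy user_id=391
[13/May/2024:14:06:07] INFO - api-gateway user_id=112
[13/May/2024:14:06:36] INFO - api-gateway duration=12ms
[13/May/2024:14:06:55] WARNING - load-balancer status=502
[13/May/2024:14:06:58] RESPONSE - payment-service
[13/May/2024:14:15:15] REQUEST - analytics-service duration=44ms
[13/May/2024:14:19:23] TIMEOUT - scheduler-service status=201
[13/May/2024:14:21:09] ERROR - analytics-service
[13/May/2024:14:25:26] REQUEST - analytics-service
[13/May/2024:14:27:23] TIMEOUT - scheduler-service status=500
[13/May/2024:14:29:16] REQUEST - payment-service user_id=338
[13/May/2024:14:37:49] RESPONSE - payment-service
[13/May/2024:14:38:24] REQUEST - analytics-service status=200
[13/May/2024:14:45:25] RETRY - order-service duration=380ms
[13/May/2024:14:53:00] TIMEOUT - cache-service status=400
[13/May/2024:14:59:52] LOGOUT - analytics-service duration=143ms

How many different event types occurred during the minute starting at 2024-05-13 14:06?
3

To count unique event types:

1. Filter events in the minute starting at 2024-05-13 14:06
2. Extract event types from matching entries
3. Count unique types: 3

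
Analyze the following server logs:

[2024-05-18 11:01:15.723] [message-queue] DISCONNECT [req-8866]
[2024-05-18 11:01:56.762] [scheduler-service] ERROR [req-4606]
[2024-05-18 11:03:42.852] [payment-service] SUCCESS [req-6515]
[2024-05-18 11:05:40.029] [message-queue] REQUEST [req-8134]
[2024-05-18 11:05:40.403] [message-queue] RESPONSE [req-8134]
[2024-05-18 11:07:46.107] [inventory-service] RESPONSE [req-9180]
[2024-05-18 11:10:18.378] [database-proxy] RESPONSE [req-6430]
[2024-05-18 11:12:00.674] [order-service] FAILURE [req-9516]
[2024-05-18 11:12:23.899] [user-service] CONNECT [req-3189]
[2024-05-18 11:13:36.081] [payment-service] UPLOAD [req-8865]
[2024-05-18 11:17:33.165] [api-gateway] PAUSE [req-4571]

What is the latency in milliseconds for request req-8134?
374

To calculate latency:

1. Find REQUEST with id req-8134: 2024-05-18 11:05:40.029
2. Find RESPONSE with id req-8134: 2024-05-18 11:05:40.403
3. Latency: 2024-05-18 11:05:40.403 - 2024-05-18 11:05:40.029 = 374ms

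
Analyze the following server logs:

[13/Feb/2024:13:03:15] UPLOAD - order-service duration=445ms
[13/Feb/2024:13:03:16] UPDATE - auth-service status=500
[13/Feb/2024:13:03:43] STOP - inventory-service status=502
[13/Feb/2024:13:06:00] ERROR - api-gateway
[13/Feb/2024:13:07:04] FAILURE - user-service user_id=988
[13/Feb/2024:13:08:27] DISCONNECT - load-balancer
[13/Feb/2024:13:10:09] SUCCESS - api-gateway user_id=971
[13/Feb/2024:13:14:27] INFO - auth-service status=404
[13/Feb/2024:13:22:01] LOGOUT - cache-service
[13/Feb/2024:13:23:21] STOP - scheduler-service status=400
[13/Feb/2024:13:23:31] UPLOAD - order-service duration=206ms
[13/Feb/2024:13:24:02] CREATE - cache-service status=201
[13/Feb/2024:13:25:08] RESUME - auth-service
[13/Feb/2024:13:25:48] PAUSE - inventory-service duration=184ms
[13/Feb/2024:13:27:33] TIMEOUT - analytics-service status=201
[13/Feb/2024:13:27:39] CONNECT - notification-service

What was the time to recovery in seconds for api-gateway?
249

To calculate recovery time:

1. Find ERROR event for api-gateway: 13/Feb/2024:13:06:00
2. Find next SUCCESS event for api-gateway: 13/Feb/2024:13:10:09
3. Recovery time: 13/Feb/2024:13:10:09 - 13/Feb/2024:13:06:00 = 249 seconds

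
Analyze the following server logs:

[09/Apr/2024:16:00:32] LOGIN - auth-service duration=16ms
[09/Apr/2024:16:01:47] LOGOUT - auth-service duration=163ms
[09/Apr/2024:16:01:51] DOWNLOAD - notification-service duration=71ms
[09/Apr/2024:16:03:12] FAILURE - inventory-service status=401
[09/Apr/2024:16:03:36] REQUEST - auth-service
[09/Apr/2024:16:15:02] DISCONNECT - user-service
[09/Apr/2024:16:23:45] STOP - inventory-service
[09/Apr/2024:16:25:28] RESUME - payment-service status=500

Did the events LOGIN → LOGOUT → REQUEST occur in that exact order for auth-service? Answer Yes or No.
Yes

To verify sequence order:

1. Find all events in sequence LOGIN → LOGOUT → REQUEST for auth-service
2. Extract their timestamps
3. Check if timestamps are in ascending order
4. Result: Yes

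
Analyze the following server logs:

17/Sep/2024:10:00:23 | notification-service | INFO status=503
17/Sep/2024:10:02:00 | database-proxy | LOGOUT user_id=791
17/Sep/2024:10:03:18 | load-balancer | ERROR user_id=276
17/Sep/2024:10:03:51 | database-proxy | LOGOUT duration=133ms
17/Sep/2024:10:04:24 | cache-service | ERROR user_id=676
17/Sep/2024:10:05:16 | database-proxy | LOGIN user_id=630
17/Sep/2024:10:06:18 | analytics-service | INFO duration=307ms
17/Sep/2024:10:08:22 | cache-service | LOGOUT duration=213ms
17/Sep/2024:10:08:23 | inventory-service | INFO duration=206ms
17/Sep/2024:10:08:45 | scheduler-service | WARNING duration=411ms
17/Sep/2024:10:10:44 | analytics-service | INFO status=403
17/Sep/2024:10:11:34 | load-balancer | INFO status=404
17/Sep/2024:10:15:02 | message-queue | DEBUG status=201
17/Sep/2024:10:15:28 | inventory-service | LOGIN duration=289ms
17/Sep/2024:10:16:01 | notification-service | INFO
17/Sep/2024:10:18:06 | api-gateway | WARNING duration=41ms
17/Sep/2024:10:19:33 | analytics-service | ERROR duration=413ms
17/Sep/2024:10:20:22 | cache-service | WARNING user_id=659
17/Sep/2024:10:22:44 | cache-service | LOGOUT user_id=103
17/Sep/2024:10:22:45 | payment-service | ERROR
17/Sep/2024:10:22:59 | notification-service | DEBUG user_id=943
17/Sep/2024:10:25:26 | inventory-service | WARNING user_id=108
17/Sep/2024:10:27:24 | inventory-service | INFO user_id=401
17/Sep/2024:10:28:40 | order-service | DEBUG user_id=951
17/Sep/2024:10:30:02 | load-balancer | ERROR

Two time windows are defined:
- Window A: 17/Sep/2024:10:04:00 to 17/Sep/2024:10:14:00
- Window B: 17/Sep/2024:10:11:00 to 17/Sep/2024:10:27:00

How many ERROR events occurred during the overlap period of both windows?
0

To find overlap events:

1. Window A: 17/Sep/2024:10:04:00 to 17/Sep/2024:10:14:00
2. Window B: 17/Sep/2024:10:11:00 to 17/Sep/2024:10:27:00
3. Overlap period: 17/Sep/2024:10:11:00 to 17/Sep/2024:10:14:00
4. Count ERROR events in overlap: 0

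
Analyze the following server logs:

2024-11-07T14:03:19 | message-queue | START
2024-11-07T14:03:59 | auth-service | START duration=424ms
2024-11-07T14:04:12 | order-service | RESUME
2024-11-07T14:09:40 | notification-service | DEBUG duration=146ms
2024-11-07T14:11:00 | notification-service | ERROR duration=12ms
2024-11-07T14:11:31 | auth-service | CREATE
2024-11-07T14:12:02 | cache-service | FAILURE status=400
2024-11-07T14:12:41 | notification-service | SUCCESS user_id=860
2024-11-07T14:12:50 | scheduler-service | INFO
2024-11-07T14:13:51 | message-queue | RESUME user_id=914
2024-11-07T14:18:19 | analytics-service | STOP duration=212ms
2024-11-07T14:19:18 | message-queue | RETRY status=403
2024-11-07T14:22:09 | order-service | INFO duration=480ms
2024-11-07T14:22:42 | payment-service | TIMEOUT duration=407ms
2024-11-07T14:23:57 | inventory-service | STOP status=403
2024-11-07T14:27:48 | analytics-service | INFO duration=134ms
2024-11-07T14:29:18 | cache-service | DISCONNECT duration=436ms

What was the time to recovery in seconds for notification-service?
101

To calculate recovery time:

1. Find ERROR event for notification-service: 2024-11-07T14:11:00
2. Find next SUCCESS event for notification-service: 2024-11-07T14:12:41
3. Recovery time: 2024-11-07T14:12:41 - 2024-11-07T14:11:00 = 101 seconds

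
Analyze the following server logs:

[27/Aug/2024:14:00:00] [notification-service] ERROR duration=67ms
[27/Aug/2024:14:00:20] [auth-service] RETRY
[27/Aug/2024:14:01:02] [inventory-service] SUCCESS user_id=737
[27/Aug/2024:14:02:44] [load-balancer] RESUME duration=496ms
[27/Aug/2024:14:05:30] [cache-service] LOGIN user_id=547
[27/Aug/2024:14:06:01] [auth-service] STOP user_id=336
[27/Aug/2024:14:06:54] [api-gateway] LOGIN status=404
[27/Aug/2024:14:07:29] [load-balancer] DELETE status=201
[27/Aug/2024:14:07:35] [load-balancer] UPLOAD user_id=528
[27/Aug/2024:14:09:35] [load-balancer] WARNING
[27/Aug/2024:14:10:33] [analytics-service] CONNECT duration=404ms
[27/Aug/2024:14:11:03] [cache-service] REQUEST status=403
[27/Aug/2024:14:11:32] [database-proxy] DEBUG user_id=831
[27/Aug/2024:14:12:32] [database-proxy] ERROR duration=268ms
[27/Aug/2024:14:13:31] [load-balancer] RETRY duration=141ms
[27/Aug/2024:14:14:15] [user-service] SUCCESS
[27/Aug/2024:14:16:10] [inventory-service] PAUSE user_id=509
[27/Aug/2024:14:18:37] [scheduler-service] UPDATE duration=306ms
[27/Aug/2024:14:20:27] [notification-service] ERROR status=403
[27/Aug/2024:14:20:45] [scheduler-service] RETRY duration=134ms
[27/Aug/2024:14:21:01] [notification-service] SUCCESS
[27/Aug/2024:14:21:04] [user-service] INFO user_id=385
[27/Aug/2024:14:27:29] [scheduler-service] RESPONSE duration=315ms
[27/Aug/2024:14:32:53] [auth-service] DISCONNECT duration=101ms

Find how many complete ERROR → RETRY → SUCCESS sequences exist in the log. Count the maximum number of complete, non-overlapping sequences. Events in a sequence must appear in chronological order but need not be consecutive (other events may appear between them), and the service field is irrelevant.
3

To count sequences:

1. Look for pattern: ERROR → RETRY → SUCCESS
2. Greedily scan the log in chronological order, matching each sequence element in turn (ignoring service)
3. Each time the full pattern completes, increment the count and restart matching from the next event
4. Complete non-overlapping sequences found: 3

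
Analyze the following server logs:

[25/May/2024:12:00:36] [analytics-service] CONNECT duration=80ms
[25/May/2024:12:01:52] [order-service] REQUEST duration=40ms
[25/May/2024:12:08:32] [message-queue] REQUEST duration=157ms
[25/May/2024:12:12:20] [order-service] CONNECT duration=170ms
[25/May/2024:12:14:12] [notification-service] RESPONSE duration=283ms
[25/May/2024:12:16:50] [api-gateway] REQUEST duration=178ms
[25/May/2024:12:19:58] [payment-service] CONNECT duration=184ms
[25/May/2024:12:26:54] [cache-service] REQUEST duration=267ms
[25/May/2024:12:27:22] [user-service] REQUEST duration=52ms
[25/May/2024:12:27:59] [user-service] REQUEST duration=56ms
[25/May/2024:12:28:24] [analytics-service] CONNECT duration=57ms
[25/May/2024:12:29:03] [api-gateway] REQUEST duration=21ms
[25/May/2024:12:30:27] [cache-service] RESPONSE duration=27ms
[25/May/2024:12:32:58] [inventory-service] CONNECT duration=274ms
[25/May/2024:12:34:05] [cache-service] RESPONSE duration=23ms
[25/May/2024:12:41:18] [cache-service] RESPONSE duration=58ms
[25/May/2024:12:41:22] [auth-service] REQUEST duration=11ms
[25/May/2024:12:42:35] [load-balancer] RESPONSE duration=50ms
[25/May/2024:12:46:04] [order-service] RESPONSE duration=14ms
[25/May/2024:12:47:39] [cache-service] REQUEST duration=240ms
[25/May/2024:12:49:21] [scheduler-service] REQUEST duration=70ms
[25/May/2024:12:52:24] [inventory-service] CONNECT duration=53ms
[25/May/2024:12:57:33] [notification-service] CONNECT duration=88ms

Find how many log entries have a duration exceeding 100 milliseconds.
8

To count timeouts:

1. Threshold: 100ms
2. Extract duration from each log entry
3. Count entries where duration > 100
4. Timeout count: 8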